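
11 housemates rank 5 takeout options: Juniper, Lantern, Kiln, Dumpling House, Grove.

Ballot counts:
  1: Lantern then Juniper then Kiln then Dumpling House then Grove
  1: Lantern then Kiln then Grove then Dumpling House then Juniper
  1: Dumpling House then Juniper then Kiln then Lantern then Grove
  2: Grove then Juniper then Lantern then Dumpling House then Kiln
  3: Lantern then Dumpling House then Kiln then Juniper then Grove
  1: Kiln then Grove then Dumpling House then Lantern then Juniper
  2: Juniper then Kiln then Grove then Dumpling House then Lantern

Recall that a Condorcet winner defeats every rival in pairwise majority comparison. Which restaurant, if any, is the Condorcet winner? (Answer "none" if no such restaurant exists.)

Head-to-head results (11 friends):
Juniper–Lantern: Lantern 6–5.
Juniper vs Kiln: Juniper wins 6–5.
Juniper vs Dumpling House: Dumpling House, 6–5.
Juniper vs Grove: Juniper, 7–4.
Lantern vs Kiln: Lantern wins 7–4.
Lantern vs Dumpling House: Lantern, 7–4.
Lantern vs Grove: Lantern, 6–5.
Kiln vs Dumpling House: Dumpling House wins 6–5.
Kiln vs Grove: Kiln, 9–2.
Dumpling House vs Grove: Grove, 6–5.
Lantern defeats every rival head-to-head and is the Condorcet winner.

Lantern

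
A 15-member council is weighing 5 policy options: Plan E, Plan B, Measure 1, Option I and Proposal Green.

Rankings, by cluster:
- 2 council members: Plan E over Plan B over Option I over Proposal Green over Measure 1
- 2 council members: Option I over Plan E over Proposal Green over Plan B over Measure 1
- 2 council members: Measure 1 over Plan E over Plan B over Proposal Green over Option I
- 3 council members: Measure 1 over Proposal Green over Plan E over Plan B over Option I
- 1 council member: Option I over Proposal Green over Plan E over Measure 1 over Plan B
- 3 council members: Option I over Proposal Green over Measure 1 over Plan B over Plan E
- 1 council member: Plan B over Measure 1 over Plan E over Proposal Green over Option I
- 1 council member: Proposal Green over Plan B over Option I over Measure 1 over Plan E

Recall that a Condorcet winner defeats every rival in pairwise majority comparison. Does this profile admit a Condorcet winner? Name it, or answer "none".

Check each pair by majority over 15 ballots:
Plan E vs Plan B: Plan E is ranked higher on 2+2+2+3+1 = 10 ballots, Plan B on 5. Plan E wins 10–5.
Plan E vs Measure 1: 2+2+1 = 5 for Plan E, 10 for Measure 1 — Measure 1 by 10–5.
Plan E vs Option I: Plan E is ranked higher on 2+2+3+1 = 8 ballots, Option I on 7. Plan E wins 8–7.
Plan E vs Proposal Green: 7 to 8, Proposal Green.
Plan B vs Measure 1: 6 to 9, Measure 1.
Plan B vs Option I: Plan B is ranked higher on 2+2+3+1+1 = 9 ballots, Option I on 6. Plan B wins 9–6.
Plan B vs Proposal Green: 5 to 10, Proposal Green.
Measure 1 vs Option I: 6 to 9, Option I.
Measure 1 vs Proposal Green: Measure 1 preferred on 2+3+1 = 6 ballots; Proposal Green wins 9–6.
Option I vs Proposal Green: 2+2+1+3 = 8 for Option I, 7 for Proposal Green — Option I by 8–7.
Each option drops at least one matchup (Plan E loses to Measure 1; Plan B loses to Plan E; Measure 1 loses to Option I; Option I loses to Plan E; Proposal Green loses to Option I); the cycle Plan E beats Option I beats Measure 1 beats Plan E rules out a Condorcet winner.

none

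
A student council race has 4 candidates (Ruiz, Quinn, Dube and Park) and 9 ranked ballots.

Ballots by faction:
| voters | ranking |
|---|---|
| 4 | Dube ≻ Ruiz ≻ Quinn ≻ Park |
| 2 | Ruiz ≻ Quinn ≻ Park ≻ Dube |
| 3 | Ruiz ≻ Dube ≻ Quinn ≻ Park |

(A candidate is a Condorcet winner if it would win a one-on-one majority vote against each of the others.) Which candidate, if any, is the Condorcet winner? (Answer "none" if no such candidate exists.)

Ruiz

Head-to-head results (9 voters):
Ruiz vs Quinn: 4+2+3 = 9 for Ruiz, 0 for Quinn — Ruiz by 9–0.
Ruiz vs Dube: 5 to 4, Ruiz.
Ruiz vs Park: 9 to 0, Ruiz.
Quinn vs Dube: Quinn is ranked higher on 2 ballots, Dube on 7. Dube wins 7–2.
Quinn vs Park: Quinn is ranked higher on 4+2+3 = 9 ballots, Park on 0. Quinn wins 9–0.
Dube vs Park: 7 to 2, Dube.
Ruiz wins every pairwise contest, so Ruiz is the Condorcet winner.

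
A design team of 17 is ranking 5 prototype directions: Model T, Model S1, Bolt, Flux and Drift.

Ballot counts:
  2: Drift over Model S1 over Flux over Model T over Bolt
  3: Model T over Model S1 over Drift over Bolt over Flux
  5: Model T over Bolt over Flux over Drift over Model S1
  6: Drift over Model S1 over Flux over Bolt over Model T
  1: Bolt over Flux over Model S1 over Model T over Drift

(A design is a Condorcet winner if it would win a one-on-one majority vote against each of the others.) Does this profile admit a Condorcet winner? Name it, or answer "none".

Check each pair by majority over 17 ballots:
Model T–Model S1: Model S1 9–8.
Model T vs Bolt: Model T, 10–7.
Model T–Flux: Flux 9–8.
Model T vs Drift: Model T wins 9–8.
Model S1 vs Bolt: Model S1, 11–6.
Model S1–Flux: Model S1 11–6.
Model S1 vs Drift: Drift, 13–4.
Bolt vs Flux: Bolt, 9–8.
Bolt–Drift: Drift 11–6.
Flux vs Drift: Drift, 11–6.
Every design loses at least once (Model T loses to Model S1; Model S1 loses to Drift; Bolt loses to Model T; Flux loses to Model S1; Drift loses to Model T). The majority relation contains the cycle Model T → Bolt → Flux → Model T, so there is no Condorcet winner.

none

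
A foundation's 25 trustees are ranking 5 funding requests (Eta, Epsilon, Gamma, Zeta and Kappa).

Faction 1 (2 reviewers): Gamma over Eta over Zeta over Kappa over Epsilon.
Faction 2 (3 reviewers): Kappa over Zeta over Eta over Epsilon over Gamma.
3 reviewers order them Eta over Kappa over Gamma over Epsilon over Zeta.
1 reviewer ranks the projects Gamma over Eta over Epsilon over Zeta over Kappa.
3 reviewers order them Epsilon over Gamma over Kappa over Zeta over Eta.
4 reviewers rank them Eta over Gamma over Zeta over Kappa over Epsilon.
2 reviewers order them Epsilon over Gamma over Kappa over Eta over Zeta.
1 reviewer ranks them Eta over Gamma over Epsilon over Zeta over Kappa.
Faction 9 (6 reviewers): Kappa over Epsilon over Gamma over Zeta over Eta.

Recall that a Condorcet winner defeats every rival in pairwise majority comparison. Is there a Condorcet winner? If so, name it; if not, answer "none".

Check each pair by majority over 25 ballots:
Eta vs Epsilon: Eta is ranked higher on 2+3+3+1+4+1 = 14 ballots, Epsilon on 11. Eta wins 14–11.
Eta vs Gamma: Eta is ranked higher on 3+3+4+1 = 11 ballots, Gamma on 14. Gamma wins 14–11.
Eta–Zeta: Eta 13–12.
Eta vs Kappa: 11 to 14, Kappa.
Epsilon vs Gamma: Epsilon preferred on 3+3+2+6 = 14 ballots; Epsilon wins 14–11.
Epsilon vs Zeta: 3+1+3+2+1+6 = 16 for Epsilon, 9 for Zeta — Epsilon by 16–9.
Epsilon vs Kappa: Epsilon preferred on 1+3+2+1 = 7 ballots; Kappa wins 18–7.
Gamma vs Zeta: 22 for Gamma, 3 for Zeta — Gamma by 22–3.
Gamma vs Kappa: Gamma preferred on 2+1+3+4+2+1 = 13 ballots; Gamma wins 13–12.
Zeta vs Kappa: Zeta is ranked higher on 2+1+4+1 = 8 ballots, Kappa on 17. Kappa wins 17–8.
No project is unbeaten: Eta loses to Gamma; Epsilon loses to Eta; Gamma loses to Epsilon; Zeta loses to Eta; Kappa loses to Gamma. In particular Eta > Epsilon > Gamma > Eta is a majority cycle — no Condorcet winner exists.

none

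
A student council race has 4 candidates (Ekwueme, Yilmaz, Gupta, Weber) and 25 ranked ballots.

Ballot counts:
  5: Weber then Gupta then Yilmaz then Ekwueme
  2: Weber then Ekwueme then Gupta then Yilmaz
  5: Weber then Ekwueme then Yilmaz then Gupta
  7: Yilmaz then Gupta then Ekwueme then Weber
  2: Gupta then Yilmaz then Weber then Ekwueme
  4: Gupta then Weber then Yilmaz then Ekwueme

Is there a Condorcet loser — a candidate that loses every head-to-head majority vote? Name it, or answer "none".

Ekwueme

Pairwise majorities:
Ekwueme vs Yilmaz: Ekwueme preferred on 2+5 = 7 ballots; Yilmaz wins 18–7.
Ekwueme vs Gupta: Ekwueme is ranked higher on 2+5 = 7 ballots, Gupta on 18. Gupta wins 18–7.
Ekwueme vs Weber: Ekwueme preferred on 7 ballots; Weber wins 18–7.
Yilmaz vs Gupta: 12 to 13, Gupta.
Yilmaz–Weber: Weber 16–9.
Gupta vs Weber: Gupta is ranked higher on 7+2+4 = 13 ballots, Weber on 12. Gupta wins 13–12.
Ekwueme is beaten in every head-to-head and is the Condorcet loser.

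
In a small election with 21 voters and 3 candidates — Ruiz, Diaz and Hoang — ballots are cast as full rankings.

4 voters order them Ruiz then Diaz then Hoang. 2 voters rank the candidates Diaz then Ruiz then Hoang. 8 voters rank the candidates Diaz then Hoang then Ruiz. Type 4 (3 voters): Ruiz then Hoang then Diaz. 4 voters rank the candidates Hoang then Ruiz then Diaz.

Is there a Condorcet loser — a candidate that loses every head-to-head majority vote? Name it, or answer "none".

none

Head-to-head results (21 voters):
Ruiz vs Diaz: Ruiz is ranked higher on 4+3+4 = 11 ballots, Diaz on 10. Ruiz wins 11–10.
Ruiz vs Hoang: Ruiz preferred on 4+2+3 = 9 ballots; Hoang wins 12–9.
Diaz–Hoang: Diaz 14–7.
Every candidate wins at least one matchup (Ruiz beats Diaz; Diaz beats Hoang; Hoang beats Ruiz), so there is no Condorcet loser.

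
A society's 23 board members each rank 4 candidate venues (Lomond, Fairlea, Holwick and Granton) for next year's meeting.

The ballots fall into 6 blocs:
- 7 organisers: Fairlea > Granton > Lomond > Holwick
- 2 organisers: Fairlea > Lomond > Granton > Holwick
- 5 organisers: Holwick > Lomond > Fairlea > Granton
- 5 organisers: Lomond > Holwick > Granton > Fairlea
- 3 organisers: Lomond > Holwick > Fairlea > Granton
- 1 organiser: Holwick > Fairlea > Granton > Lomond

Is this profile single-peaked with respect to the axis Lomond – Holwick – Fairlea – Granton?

no

Axis positions: Lomond=1, Holwick=2, Fairlea=3, Granton=4.
Bloc 1: ranking walks positions 3-4-1-2; Lomond is ranked above Holwick even though Holwick lies between Lomond and the peak Fairlea on the axis — preferences dip and rise again. Not single-peaked.
Bloc 2: ranking walks positions 3-1-4-2; Lomond is ranked above Holwick even though Holwick lies between Lomond and the peak Fairlea on the axis — preferences dip and rise again. Not single-peaked.
Bloc 3 (peak Holwick at position 2): ranking walks positions 2-1-3-4, expanding outward from the peak — single-peaked.
Bloc 4: ranking walks positions 1-2-4-3; Granton is ranked above Fairlea even though Fairlea lies between Granton and the peak Lomond on the axis — preferences dip and rise again. Not single-peaked.
Bloc 5 (peak Lomond at position 1): ranking walks positions 1-2-3-4, expanding outward from the peak — single-peaked.
Bloc 6 (peak Holwick at position 2): ranking walks positions 2-3-4-1, expanding outward from the peak — single-peaked.
Bloc 1 violates single-peakedness, so the profile is not single-peaked on this axis.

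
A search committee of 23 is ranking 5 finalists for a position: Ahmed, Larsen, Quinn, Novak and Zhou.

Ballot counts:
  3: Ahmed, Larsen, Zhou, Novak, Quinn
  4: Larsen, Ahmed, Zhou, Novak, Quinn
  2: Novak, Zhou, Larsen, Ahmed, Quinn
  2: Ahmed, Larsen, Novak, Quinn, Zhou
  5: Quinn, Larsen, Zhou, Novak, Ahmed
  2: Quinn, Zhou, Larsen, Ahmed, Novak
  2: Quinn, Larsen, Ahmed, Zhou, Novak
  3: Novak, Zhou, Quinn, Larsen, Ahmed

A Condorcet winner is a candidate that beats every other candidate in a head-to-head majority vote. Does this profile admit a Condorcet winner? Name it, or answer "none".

Pairwise majorities:
Ahmed vs Larsen: Larsen wins 18–5.
Ahmed vs Quinn: Quinn wins 12–11.
Ahmed vs Novak: Ahmed wins 13–10.
Ahmed vs Zhou: Zhou, 12–11.
Larsen–Quinn: Quinn 12–11.
Larsen vs Novak: 3+4+2+5+2+2 = 18 for Larsen, 5 for Novak — Larsen by 18–5.
Larsen vs Zhou: Larsen wins 16–7.
Quinn vs Novak: 5+2+2 = 9 for Quinn, 14 for Novak — Novak by 14–9.
Quinn vs Zhou: Zhou, 12–11.
Novak vs Zhou: Zhou wins 16–7.
No candidate is unbeaten: Ahmed loses to Larsen; Larsen loses to Quinn; Quinn loses to Novak; Novak loses to Ahmed; Zhou loses to Larsen. In particular Ahmed > Novak > Quinn > Ahmed is a majority cycle — no Condorcet winner exists.

none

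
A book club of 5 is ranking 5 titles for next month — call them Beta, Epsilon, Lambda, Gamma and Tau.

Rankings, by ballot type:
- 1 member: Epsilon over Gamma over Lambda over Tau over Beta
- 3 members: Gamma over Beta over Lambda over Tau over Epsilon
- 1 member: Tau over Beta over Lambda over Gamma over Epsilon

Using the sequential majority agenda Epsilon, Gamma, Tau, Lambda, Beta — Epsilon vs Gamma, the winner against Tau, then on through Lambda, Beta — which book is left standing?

Round 1: Epsilon vs Gamma — 1–4, Gamma advances.
Round 2: Gamma vs Tau — 4–1, Gamma advances.
Round 3: Gamma vs Lambda — 4–1, Gamma advances.
Round 4: Gamma vs Beta — 4–1, Gamma advances.
Gamma survives the agenda.

Gamma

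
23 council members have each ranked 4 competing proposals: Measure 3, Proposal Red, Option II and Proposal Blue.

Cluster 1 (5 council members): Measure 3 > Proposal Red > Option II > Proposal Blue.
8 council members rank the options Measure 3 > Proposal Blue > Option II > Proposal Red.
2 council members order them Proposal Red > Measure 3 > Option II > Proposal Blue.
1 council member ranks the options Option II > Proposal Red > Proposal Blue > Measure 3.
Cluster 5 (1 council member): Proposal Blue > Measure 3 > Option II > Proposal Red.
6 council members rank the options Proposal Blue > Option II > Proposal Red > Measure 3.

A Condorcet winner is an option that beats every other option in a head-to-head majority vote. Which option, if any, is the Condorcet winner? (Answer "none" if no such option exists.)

Check each pair by majority over 23 ballots:
Measure 3–Proposal Red: Measure 3 14–9.
Measure 3–Option II: Measure 3 16–7.
Measure 3–Proposal Blue: Measure 3 15–8.
Proposal Red–Option II: Option II 16–7.
Proposal Red vs Proposal Blue: Proposal Blue, 15–8.
Option II–Proposal Blue: Proposal Blue 15–8.
Measure 3 defeats every rival head-to-head and is the Condorcet winner.

Measure 3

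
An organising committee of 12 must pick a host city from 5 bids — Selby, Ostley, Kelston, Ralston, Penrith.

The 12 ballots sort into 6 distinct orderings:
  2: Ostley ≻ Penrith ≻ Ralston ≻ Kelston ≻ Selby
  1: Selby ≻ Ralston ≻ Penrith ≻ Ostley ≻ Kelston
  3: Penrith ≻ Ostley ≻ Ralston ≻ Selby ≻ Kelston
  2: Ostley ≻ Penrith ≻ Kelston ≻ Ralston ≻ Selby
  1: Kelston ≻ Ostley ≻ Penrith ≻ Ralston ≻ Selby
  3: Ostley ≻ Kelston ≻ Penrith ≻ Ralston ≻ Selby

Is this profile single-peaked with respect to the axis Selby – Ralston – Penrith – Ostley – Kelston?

Axis positions: Selby=1, Ralston=2, Penrith=3, Ostley=4, Kelston=5.
Ballot type 1 (peak Ostley at position 4): ranking walks positions 4-3-2-5-1, expanding outward from the peak — single-peaked.
Ballot type 2 (peak Selby at position 1): ranking walks positions 1-2-3-4-5, expanding outward from the peak — single-peaked.
Ballot type 3 (peak Penrith at position 3): ranking walks positions 3-4-2-1-5, expanding outward from the peak — single-peaked.
Ballot type 4 (peak Ostley at position 4): ranking walks positions 4-3-5-2-1, expanding outward from the peak — single-peaked.
Ballot type 5 (peak Kelston at position 5): ranking walks positions 5-4-3-2-1, expanding outward from the peak — single-peaked.
Ballot type 6 (peak Ostley at position 4): ranking walks positions 4-5-3-2-1, expanding outward from the peak — single-peaked.
Every ranking is single-peaked on this axis.

yes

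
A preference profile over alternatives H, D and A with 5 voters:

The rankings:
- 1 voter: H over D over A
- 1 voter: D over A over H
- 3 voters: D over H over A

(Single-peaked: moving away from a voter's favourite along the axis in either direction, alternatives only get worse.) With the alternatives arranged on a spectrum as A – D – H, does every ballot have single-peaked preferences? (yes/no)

Axis positions: A=1, D=2, H=3.
Type 1 (peak H at position 3): ranking walks positions 3-2-1, expanding outward from the peak — single-peaked.
Type 2 (peak D at position 2): ranking walks positions 2-1-3, expanding outward from the peak — single-peaked.
Type 3 (peak D at position 2): ranking walks positions 2-3-1, expanding outward from the peak — single-peaked.
Every ranking is single-peaked on this axis.

yes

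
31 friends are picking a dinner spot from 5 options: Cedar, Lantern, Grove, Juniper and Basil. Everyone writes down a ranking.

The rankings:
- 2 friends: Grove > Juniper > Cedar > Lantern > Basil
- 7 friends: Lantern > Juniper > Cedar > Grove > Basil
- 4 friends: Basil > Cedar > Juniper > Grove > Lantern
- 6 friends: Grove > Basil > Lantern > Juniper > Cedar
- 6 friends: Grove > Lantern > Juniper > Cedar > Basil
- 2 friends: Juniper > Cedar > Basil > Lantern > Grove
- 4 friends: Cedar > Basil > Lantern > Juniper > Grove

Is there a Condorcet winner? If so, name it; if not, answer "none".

none

Pairwise majorities:
Cedar vs Lantern: Lantern wins 19–12.
Cedar vs Grove: Cedar wins 17–14.
Cedar–Juniper: Juniper 23–8.
Cedar vs Basil: Cedar is ranked higher on 2+7+6+2+4 = 21 ballots, Basil on 10. Cedar wins 21–10.
Lantern vs Grove: Grove wins 18–13.
Lantern vs Juniper: Lantern, 23–8.
Lantern vs Basil: 2+7+6 = 15 for Lantern, 16 for Basil — Basil by 16–15.
Grove vs Juniper: Grove preferred on 2+6+6 = 14 ballots; Juniper wins 17–14.
Grove vs Basil: Grove is ranked higher on 2+7+6+6 = 21 ballots, Basil on 10. Grove wins 21–10.
Juniper vs Basil: Juniper preferred on 2+7+6+2 = 17 ballots; Juniper wins 17–14.
Each restaurant drops at least one matchup (Cedar loses to Lantern; Lantern loses to Grove; Grove loses to Cedar; Juniper loses to Lantern; Basil loses to Cedar); the cycle Cedar → Grove → Lantern → Cedar rules out a Condorcet winner.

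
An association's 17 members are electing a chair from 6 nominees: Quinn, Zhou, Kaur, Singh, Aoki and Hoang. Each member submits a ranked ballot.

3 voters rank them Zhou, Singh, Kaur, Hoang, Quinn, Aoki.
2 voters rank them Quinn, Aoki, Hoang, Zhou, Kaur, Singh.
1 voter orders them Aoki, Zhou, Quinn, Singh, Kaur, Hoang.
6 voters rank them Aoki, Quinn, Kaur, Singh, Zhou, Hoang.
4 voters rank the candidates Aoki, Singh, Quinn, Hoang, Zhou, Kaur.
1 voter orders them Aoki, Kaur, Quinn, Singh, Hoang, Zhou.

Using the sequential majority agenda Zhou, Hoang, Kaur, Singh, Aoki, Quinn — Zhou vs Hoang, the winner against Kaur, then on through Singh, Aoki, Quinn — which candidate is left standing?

Aoki

Round 1: Zhou vs Hoang — 10–7, Zhou advances.
Round 2: Zhou vs Kaur — 10–7, Zhou advances.
Round 3: Zhou vs Singh — 6–11, Singh advances.
Round 4: Singh vs Aoki — 3–14, Aoki advances.
Round 5: Aoki vs Quinn — 12–5, Aoki advances.
Aoki survives the agenda.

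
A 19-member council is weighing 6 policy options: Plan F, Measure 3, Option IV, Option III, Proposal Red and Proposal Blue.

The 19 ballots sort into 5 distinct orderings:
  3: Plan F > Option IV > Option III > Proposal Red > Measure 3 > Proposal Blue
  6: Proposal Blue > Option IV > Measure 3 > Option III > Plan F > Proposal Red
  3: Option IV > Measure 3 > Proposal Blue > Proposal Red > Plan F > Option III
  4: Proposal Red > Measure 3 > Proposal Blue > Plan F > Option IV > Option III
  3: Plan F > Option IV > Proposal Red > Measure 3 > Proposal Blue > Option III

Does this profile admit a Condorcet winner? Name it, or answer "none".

none

Pairwise majorities:
Plan F–Measure 3: Measure 3 13–6.
Plan F vs Option IV: Plan F, 10–9.
Plan F vs Option III: Plan F wins 13–6.
Plan F vs Proposal Red: Plan F wins 12–7.
Plan F–Proposal Blue: Proposal Blue 13–6.
Measure 3 vs Option IV: Option IV wins 15–4.
Measure 3–Option III: Measure 3 16–3.
Measure 3 vs Proposal Red: Proposal Red wins 10–9.
Measure 3 vs Proposal Blue: Measure 3 wins 13–6.
Option IV vs Option III: Option IV wins 19–0.
Option IV vs Proposal Red: Option IV wins 15–4.
Option IV–Proposal Blue: Proposal Blue 10–9.
Option III–Proposal Red: Proposal Red 10–9.
Option III vs Proposal Blue: Proposal Blue wins 16–3.
Proposal Red–Proposal Blue: Proposal Red 10–9.
Every option loses at least once (Plan F loses to Measure 3; Measure 3 loses to Option IV; Option IV loses to Plan F; Option III loses to Plan F; Proposal Red loses to Plan F; Proposal Blue loses to Measure 3). The majority relation contains the cycle Plan F > Option IV > Measure 3 > Plan F, so there is no Condorcet winner.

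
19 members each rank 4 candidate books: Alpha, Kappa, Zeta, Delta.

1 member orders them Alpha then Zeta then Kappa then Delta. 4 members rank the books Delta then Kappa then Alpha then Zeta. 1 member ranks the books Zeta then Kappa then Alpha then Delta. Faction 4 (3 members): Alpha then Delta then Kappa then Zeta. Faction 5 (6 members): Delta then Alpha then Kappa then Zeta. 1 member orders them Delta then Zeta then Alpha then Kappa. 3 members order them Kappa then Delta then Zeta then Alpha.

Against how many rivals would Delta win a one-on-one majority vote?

Delta against each rival (19 members):
Delta vs Alpha: Delta, 14–5.
Delta vs Kappa: Delta, 14–5.
Delta vs Zeta: 17 to 2, Delta.
Delta beats Alpha, Kappa, Zeta — 3 pairwise wins.

3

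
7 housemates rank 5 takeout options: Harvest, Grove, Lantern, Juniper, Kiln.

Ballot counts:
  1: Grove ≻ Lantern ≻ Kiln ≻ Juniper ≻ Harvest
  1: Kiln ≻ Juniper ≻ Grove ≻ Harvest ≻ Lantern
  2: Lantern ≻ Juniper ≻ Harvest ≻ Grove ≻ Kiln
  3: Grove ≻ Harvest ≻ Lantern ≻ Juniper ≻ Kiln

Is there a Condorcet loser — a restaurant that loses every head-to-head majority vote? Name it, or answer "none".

Kiln

Head-to-head results (7 friends):
Harvest–Grove: Grove 5–2.
Harvest vs Lantern: Harvest, 4–3.
Harvest vs Juniper: Juniper wins 4–3.
Harvest vs Kiln: Harvest is ranked higher on 2+3 = 5 ballots, Kiln on 2. Harvest wins 5–2.
Grove vs Lantern: Grove is ranked higher on 1+1+3 = 5 ballots, Lantern on 2. Grove wins 5–2.
Grove vs Juniper: Grove preferred on 1+3 = 4 ballots; Grove wins 4–3.
Grove–Kiln: Grove 6–1.
Lantern vs Juniper: Lantern preferred on 1+2+3 = 6 ballots; Lantern wins 6–1.
Lantern vs Kiln: Lantern, 6–1.
Juniper vs Kiln: Juniper, 5–2.
Kiln loses to every other restaurant — it is the Condorcet loser.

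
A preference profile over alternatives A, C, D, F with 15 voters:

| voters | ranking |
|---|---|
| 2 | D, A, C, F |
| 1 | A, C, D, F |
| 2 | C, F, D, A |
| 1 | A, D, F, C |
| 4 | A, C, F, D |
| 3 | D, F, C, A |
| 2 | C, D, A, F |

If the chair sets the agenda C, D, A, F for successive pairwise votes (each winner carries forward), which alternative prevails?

A

Round 1: C vs D — 9–6, C advances.
Round 2: C vs A — 7–8, A advances.
Round 3: A vs F — 10–5, A advances.
A survives the agenda.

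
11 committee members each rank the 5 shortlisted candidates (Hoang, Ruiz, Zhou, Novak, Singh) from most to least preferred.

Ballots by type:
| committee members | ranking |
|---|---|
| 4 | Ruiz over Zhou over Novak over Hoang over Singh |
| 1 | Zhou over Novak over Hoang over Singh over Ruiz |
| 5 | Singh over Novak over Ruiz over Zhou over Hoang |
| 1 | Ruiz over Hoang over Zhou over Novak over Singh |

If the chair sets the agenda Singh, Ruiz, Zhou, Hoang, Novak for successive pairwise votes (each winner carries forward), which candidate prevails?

Zhou

Round 1: Singh vs Ruiz — 6–5, Singh advances.
Round 2: Singh vs Zhou — 5–6, Zhou advances.
Round 3: Zhou vs Hoang — 10–1, Zhou advances.
Round 4: Zhou vs Novak — 6–5, Zhou advances.
Zhou survives the agenda.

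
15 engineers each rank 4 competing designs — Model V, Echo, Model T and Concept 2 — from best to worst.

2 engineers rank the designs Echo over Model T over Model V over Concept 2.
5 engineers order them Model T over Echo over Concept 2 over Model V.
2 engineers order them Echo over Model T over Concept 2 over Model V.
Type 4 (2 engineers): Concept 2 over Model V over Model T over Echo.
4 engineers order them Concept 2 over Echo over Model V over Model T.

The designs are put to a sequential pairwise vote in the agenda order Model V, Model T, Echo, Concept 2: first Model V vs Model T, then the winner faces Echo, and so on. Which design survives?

Round 1: Model V vs Model T — 6–9, Model T advances.
Round 2: Model T vs Echo — 7–8, Echo advances.
Round 3: Echo vs Concept 2 — 9–6, Echo advances.
The agenda winner is Echo.

Echo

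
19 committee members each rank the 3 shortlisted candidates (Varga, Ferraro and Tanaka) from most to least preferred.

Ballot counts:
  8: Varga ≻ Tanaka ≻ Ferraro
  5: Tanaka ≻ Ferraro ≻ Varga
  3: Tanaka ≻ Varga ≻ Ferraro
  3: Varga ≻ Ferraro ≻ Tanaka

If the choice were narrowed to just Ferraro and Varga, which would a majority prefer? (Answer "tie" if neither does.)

Ballots ranking Ferraro above Varga: 5.
Ballots ranking Varga above Ferraro: 19 − 5 = 14.
Varga wins the head-to-head 14–5.

Varga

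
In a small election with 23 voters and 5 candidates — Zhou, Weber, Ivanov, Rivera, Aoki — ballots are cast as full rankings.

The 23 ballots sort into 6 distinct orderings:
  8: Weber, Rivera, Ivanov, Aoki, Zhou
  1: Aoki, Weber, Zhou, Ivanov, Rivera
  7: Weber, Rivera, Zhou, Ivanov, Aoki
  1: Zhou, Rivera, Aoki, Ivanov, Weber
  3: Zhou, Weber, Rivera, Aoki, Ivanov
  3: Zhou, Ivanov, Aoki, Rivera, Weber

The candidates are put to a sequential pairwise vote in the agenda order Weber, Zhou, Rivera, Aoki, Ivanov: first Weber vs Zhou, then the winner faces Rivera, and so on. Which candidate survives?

Round 1: Weber vs Zhou — 16–7, Weber advances.
Round 2: Weber vs Rivera — 19–4, Weber advances.
Round 3: Weber vs Aoki — 18–5, Weber advances.
Round 4: Weber vs Ivanov — 19–4, Weber advances.
The agenda winner is Weber.

Weber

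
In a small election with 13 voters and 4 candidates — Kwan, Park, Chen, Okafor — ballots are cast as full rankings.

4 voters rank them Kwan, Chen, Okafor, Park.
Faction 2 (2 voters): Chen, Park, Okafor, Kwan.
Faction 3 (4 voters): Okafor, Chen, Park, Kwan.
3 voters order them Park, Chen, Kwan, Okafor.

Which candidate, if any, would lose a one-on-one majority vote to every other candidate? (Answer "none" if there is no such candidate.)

Pairwise majorities:
Kwan vs Park: 4 to 9, Park.
Kwan–Chen: Chen 9–4.
Kwan vs Okafor: Kwan, 7–6.
Park vs Chen: Chen wins 10–3.
Park vs Okafor: Park preferred on 2+3 = 5 ballots; Okafor wins 8–5.
Chen–Okafor: Chen 9–4.
No candidate is winless: Kwan beats Okafor; Park beats Kwan; Chen beats Kwan; Okafor beats Park. There is no Condorcet loser.

none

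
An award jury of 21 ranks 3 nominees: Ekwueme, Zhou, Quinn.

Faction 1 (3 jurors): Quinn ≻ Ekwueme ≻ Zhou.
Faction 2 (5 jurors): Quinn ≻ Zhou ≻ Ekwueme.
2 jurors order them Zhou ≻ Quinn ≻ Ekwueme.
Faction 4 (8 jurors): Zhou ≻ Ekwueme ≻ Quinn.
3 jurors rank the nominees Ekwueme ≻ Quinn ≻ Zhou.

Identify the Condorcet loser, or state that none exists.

Head-to-head results (21 jurors):
Ekwueme vs Zhou: Ekwueme is ranked higher on 3+3 = 6 ballots, Zhou on 15. Zhou wins 15–6.
Ekwueme vs Quinn: 8+3 = 11 for Ekwueme, 10 for Quinn — Ekwueme by 11–10.
Zhou vs Quinn: 2+8 = 10 for Zhou, 11 for Quinn — Quinn by 11–10.
Each nominee has at least one pairwise win (Ekwueme beats Quinn; Zhou beats Ekwueme; Quinn beats Zhou) — no Condorcet loser.

none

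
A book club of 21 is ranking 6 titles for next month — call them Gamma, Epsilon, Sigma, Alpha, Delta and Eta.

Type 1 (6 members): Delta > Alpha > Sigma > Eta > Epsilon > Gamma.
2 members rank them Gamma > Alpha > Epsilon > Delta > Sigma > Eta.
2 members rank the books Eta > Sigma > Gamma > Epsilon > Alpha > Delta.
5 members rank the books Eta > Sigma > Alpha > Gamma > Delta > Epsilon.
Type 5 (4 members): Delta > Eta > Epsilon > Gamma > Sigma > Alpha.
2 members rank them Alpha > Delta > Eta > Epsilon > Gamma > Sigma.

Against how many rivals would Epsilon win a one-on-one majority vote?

1

Epsilon against each rival (21 members):
Epsilon vs Gamma: Epsilon wins 12–9.
Epsilon vs Sigma: 8 to 13, Sigma.
Epsilon–Alpha: Alpha 15–6.
Epsilon vs Delta: Delta wins 17–4.
Epsilon vs Eta: Eta, 19–2.
Epsilon beats Gamma; loses to Sigma, Alpha, Delta, Eta — 1 pairwise win.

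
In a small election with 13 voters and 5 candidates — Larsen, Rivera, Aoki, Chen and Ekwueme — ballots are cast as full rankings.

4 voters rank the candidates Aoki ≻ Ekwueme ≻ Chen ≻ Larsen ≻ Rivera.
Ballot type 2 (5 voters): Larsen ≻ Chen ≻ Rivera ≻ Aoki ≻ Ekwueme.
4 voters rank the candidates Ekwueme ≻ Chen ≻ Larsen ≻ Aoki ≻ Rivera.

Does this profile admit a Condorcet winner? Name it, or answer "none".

Check each pair by majority over 13 ballots:
Larsen vs Rivera: Larsen wins 13–0.
Larsen vs Aoki: Larsen, 9–4.
Larsen vs Chen: Chen, 8–5.
Larsen–Ekwueme: Ekwueme 8–5.
Rivera–Aoki: Aoki 8–5.
Rivera–Chen: Chen 13–0.
Rivera–Ekwueme: Ekwueme 8–5.
Aoki vs Chen: Chen wins 9–4.
Aoki–Ekwueme: Aoki 9–4.
Chen–Ekwueme: Ekwueme 8–5.
Each candidate drops at least one matchup (Larsen loses to Chen; Rivera loses to Larsen; Aoki loses to Larsen; Chen loses to Ekwueme; Ekwueme loses to Aoki); the cycle Larsen → Aoki → Ekwueme → Larsen rules out a Condorcet winner.

none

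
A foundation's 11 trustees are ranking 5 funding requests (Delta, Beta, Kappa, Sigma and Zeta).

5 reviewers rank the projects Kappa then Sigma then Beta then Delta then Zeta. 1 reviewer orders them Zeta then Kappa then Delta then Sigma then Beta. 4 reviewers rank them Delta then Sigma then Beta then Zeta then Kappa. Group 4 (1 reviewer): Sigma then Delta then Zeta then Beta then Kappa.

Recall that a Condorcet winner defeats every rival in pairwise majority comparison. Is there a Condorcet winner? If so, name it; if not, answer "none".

Pairwise majorities:
Delta vs Beta: Delta wins 6–5.
Delta–Kappa: Kappa 6–5.
Delta vs Sigma: Sigma, 6–5.
Delta vs Zeta: Delta, 10–1.
Beta vs Kappa: Kappa, 6–5.
Beta vs Sigma: Sigma, 11–0.
Beta vs Zeta: Beta wins 9–2.
Kappa vs Sigma: Kappa, 6–5.
Kappa vs Zeta: Zeta, 6–5.
Sigma vs Zeta: Sigma, 10–1.
Every project loses at least once (Delta loses to Kappa; Beta loses to Delta; Kappa loses to Zeta; Sigma loses to Kappa; Zeta loses to Delta). The majority relation contains the cycle Delta > Zeta > Kappa > Delta, so there is no Condorcet winner.

none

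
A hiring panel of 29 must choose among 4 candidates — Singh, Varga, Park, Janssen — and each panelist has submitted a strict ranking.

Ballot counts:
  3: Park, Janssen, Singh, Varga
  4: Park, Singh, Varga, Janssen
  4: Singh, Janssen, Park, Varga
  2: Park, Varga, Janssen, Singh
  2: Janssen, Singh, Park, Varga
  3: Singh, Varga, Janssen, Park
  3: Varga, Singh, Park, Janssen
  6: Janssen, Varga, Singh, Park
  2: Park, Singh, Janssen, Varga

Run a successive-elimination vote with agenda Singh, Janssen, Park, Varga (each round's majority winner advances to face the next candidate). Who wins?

Singh

Round 1: Singh vs Janssen — 16–13, Singh advances.
Round 2: Singh vs Park — 18–11, Singh advances.
Round 3: Singh vs Varga — 18–11, Singh advances.
The agenda winner is Singh.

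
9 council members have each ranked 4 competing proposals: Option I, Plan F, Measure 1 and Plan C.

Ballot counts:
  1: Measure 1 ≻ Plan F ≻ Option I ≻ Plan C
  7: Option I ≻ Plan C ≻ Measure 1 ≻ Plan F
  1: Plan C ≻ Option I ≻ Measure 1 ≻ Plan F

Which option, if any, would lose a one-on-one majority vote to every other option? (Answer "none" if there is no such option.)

Head-to-head results (9 council members):
Option I vs Plan F: Option I is ranked higher on 7+1 = 8 ballots, Plan F on 1. Option I wins 8–1.
Option I vs Measure 1: Option I is ranked higher on 7+1 = 8 ballots, Measure 1 on 1. Option I wins 8–1.
Option I vs Plan C: Option I preferred on 1+7 = 8 ballots; Option I wins 8–1.
Plan F vs Measure 1: Measure 1 wins 9–0.
Plan F vs Plan C: Plan C wins 8–1.
Measure 1 vs Plan C: Measure 1 preferred on 1 ballot; Plan C wins 8–1.
Plan F is beaten in every head-to-head and is the Condorcet loser.

Plan F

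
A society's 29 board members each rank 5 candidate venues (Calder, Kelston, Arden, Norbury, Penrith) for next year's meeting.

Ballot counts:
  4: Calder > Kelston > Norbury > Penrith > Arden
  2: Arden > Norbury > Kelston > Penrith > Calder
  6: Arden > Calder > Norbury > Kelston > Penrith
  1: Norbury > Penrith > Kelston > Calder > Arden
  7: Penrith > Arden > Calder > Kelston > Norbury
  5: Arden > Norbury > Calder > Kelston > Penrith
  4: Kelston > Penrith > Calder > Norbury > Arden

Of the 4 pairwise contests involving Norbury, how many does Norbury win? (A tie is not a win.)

Norbury against each rival (29 organisers):
Norbury vs Calder: 8 to 21, Calder.
Norbury vs Kelston: Norbury preferred on 2+6+1+5 = 14 ballots; Kelston wins 15–14.
Norbury vs Arden: Arden, 20–9.
Norbury vs Penrith: Norbury is ranked higher on 4+2+6+1+5 = 18 ballots, Penrith on 11. Norbury wins 18–11.
Norbury beats Penrith; loses to Calder, Kelston, Arden — 1 pairwise win.

1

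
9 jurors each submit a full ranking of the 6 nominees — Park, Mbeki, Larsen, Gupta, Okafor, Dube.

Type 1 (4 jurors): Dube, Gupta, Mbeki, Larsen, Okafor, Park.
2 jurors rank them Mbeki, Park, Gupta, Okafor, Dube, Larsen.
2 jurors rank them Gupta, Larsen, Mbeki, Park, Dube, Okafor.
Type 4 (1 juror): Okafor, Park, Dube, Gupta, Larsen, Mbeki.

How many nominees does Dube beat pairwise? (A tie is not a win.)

4

Dube against each rival (9 jurors):
Dube vs Park: Dube is ranked higher on 4 ballots, Park on 5. Park wins 5–4.
Dube–Mbeki: Dube 5–4.
Dube vs Larsen: Dube is ranked higher on 4+2+1 = 7 ballots, Larsen on 2. Dube wins 7–2.
Dube vs Gupta: Dube preferred on 4+1 = 5 ballots; Dube wins 5–4.
Dube–Okafor: Dube 6–3.
Dube beats Mbeki, Larsen, Gupta, Okafor; loses to Park — 4 pairwise wins.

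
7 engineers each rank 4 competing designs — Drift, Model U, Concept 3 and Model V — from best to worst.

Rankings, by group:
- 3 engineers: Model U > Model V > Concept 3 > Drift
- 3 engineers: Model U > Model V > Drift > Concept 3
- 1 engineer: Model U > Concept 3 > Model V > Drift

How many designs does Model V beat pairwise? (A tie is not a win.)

2

Model V against each rival (7 engineers):
Model V vs Drift: Model V preferred on 3+3+1 = 7 ballots; Model V wins 7–0.
Model V–Model U: Model U 7–0.
Model V vs Concept 3: Model V preferred on 3+3 = 6 ballots; Model V wins 6–1.
Model V beats Drift, Concept 3; loses to Model U — 2 pairwise wins.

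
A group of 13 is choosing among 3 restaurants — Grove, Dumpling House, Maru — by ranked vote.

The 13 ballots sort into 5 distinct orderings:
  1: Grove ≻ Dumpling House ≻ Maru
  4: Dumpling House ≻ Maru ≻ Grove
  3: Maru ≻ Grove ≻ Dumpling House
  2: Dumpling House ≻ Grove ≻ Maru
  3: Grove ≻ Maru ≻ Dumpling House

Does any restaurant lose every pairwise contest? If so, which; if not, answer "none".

none

Head-to-head results (13 friends):
Grove vs Dumpling House: Grove preferred on 1+3+3 = 7 ballots; Grove wins 7–6.
Grove vs Maru: Maru, 7–6.
Dumpling House vs Maru: Dumpling House wins 7–6.
Each restaurant has at least one pairwise win (Grove beats Dumpling House; Dumpling House beats Maru; Maru beats Grove) — no Condorcet loser.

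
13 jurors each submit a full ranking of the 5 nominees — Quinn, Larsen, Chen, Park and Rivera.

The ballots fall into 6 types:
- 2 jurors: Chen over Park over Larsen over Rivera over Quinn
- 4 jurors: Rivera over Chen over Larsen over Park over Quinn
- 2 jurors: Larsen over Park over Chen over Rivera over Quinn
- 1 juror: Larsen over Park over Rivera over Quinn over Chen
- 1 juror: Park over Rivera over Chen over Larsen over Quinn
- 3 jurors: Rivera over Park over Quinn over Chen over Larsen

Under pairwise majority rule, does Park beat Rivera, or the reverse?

Ballots ranking Park above Rivera: 2 + 2 + 1 + 1 = 6.
Ballots ranking Rivera above Park: 13 − 6 = 7.
Rivera wins the head-to-head 7–6.

Rivera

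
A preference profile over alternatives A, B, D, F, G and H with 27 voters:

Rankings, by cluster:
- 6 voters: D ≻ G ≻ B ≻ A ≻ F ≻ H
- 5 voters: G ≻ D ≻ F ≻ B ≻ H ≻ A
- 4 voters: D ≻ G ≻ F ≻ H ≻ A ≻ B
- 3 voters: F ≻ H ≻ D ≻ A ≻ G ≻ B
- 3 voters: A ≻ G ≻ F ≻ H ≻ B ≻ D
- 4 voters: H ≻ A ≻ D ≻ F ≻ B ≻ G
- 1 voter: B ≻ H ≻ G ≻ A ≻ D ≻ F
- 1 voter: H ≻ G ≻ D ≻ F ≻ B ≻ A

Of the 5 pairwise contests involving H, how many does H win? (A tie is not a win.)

2

H against each rival (27 voters):
H vs A: 5+4+3+4+1+1 = 18 for H, 9 for A — H by 18–9.
H vs B: H, 15–12.
H vs D: 3+3+4+1+1 = 12 for H, 15 for D — D by 15–12.
H vs F: F wins 21–6.
H–G: G 18–9.
H beats A, B; loses to D, F, G — 2 pairwise wins.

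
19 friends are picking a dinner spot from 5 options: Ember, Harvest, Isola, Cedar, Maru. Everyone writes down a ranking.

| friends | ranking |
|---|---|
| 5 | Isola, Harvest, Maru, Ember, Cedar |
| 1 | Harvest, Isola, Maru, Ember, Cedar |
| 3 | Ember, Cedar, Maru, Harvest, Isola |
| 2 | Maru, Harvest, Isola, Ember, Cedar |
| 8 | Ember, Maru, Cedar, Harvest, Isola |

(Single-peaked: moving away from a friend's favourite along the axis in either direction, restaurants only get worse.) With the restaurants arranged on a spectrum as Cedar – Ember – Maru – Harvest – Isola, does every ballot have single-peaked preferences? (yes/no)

Axis positions: Cedar=1, Ember=2, Maru=3, Harvest=4, Isola=5.
Type 1 (peak Isola at position 5): ranking walks positions 5-4-3-2-1, expanding outward from the peak — single-peaked.
Type 2 (peak Harvest at position 4): ranking walks positions 4-5-3-2-1, expanding outward from the peak — single-peaked.
Type 3 (peak Ember at position 2): ranking walks positions 2-1-3-4-5, expanding outward from the peak — single-peaked.
Type 4 (peak Maru at position 3): ranking walks positions 3-4-5-2-1, expanding outward from the peak — single-peaked.
Type 5 (peak Ember at position 2): ranking walks positions 2-3-1-4-5, expanding outward from the peak — single-peaked.
Every ranking is single-peaked on this axis.

yes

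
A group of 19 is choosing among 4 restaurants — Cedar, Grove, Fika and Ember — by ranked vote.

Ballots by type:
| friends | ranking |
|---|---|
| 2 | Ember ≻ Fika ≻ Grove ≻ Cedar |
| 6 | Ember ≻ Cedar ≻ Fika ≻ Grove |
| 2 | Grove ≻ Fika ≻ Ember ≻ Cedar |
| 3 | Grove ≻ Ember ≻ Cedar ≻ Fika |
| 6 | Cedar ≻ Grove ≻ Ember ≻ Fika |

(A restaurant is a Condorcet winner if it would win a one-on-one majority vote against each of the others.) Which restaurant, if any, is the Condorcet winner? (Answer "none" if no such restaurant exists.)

none

Pairwise majorities:
Cedar vs Grove: Cedar preferred on 6+6 = 12 ballots; Cedar wins 12–7.
Cedar vs Fika: Cedar preferred on 6+3+6 = 15 ballots; Cedar wins 15–4.
Cedar vs Ember: 6 to 13, Ember.
Grove vs Fika: 2+3+6 = 11 for Grove, 8 for Fika — Grove by 11–8.
Grove vs Ember: 11 to 8, Grove.
Fika vs Ember: 2 to 17, Ember.
Every restaurant loses at least once (Cedar loses to Ember; Grove loses to Cedar; Fika loses to Cedar; Ember loses to Grove). The majority relation contains the cycle Cedar beats Grove beats Ember beats Cedar, so there is no Condorcet winner.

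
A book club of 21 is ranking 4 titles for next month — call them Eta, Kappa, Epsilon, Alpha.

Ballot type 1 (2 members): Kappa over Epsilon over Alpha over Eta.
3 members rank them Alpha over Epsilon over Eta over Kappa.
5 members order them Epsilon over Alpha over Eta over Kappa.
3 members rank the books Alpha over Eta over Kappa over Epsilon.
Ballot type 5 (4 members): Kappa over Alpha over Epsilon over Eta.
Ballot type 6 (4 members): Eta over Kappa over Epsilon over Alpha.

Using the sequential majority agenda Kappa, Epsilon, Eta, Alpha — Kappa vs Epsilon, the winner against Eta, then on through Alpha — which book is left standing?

Alpha

Round 1: Kappa vs Epsilon — 13–8, Kappa advances.
Round 2: Kappa vs Eta — 6–15, Eta advances.
Round 3: Eta vs Alpha — 4–17, Alpha advances.
The agenda winner is Alpha.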